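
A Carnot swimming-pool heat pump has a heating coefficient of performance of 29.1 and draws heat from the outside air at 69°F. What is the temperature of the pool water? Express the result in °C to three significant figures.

31.0 °C

COP_HP = T_H/(T_H − T_C) rearranges to T_H = COP·T_C/(COP − 1).
With T_C = 293.71 K, T_H = 29.1 × 293.71/28.10 = 304.16 K.
Converting, 304.16 K = 31.01°C.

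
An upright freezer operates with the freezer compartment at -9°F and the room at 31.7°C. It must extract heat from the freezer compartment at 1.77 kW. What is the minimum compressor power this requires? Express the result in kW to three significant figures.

0.385 kW

In absolute terms T_C = 250.37 K and T_H = 304.85 K, so ΔT = 54.48 K.
COP_Carnot = T_C/ΔT = 250.37/54.48 = 4.596.
Ẇ_min = Q̇/COP_Carnot = 1.770/4.596 = 0.3851 kW.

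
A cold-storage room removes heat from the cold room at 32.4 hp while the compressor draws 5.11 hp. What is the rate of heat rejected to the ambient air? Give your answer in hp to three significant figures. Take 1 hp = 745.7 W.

For a cyclic device the first law requires Q̇_H = Q̇_C + Ẇ.
Q̇_H = Q̇_C + Ẇ = 37.51 hp.

37.5 hp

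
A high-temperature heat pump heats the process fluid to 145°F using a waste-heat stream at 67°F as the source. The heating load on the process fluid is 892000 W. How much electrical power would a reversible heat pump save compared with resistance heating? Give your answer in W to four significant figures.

In absolute terms T_C = 292.59 K and T_H = 335.93 K, so ΔT = 43.33 K.
COP_Carnot = T_H/ΔT = 335.93/43.33 = 7.752.
Resistance heating needs Ẇ_res = Q̇_H = 892000 W; the reversible heat pump needs only Ẇ_hp = Q̇_H/COP = 115100 W.
Saving = 892000 − 115100 = 776900 W.

776900 W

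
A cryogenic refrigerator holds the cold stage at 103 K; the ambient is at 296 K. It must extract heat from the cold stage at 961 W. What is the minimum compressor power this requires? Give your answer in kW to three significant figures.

The reservoir spacing is ΔT = 296 − 103 = 193.0 K.
COP_Carnot = T_C/ΔT = 103.00/193.0 = 0.5337.
Ẇ_min = Q̇/COP_Carnot = 961.0/0.5337 = 1801 W = 1.801 kW.

1.80 kW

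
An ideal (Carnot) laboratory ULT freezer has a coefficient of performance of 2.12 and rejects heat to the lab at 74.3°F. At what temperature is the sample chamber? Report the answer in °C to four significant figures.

For a Carnot refrigerator COP_R = T_C/(T_H − T_C), so T_C = COP·T_H/(1 + COP).
With T_H = 296.65 K, T_C = 2.12 × 296.65/3.120 = 201.57 K.
Converting, 201.57 K = -71.58°C.

-71.58 °C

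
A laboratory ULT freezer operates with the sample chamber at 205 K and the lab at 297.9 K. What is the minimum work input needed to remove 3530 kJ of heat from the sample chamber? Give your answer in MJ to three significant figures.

1.60 MJ

The reservoir spacing is ΔT = 297.9 − 205 = 92.90 K.
The reversible limit is COP_R = T_C/ΔT = 2.207, so W_min = Q_C/COP = Q_C·ΔT/T_C.
W_min = 3530 × 92.90/205.00 = 1600 kJ = 1.600 MJ.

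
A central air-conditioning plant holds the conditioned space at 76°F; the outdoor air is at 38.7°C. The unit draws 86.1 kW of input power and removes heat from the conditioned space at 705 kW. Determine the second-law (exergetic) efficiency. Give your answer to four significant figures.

0.3922

COP_actual = Q̇_C/Ẇ = 705.0/86.10 = 8.188.
In absolute terms T_C = 297.59 K and T_H = 311.85 K, so ΔT = 14.26 K.
COP_Carnot = T_C/ΔT = 297.59/14.26 = 20.88.
η_II = COP_actual/COP_Carnot = 8.188/20.88 = 0.3922.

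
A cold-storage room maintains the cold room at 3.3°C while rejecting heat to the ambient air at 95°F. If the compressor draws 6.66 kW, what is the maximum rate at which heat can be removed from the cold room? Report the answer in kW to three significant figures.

58.1 kW

In absolute terms T_C = 276.45 K and T_H = 308.15 K, so ΔT = 31.70 K.
COP_Carnot = T_C/ΔT = 276.45/31.70 = 8.721.
Q̇_max = COP_Carnot × Ẇ = 8.721 × 6.660 kW = 58.08 kW.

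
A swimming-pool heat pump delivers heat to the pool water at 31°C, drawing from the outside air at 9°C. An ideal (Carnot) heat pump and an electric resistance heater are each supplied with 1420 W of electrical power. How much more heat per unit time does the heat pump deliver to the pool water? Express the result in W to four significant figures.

18210 W

In absolute terms T_C = 282.15 K and T_H = 304.15 K, so ΔT = 22.00 K.
COP_Carnot = T_H/ΔT = 304.15/22.00 = 13.83.
The heat pump delivers Q̇_H = COP × Ẇ = 19630 W; the resistance heater delivers Ẇ = 1420 W.
Extra = (COP − 1)·Ẇ = 18210 W.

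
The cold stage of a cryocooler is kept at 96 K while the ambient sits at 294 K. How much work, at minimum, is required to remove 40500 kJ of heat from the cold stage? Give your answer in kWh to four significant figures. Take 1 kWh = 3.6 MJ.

The reservoir spacing is ΔT = 294 − 96 = 198.0 K.
The reversible limit is COP_R = T_C/ΔT = 0.4848, so W_min = Q_C/COP = Q_C·ΔT/T_C.
W_min = 40500 × 198.0/96.00 = 83530 kJ = 23.20 kWh.

23.20 kWh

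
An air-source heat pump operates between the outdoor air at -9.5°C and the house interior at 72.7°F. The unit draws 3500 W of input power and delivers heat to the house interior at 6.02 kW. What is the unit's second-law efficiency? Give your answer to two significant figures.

0.19

Converting, Q̇_H = 6.020 kW = 6020 W, so COP_actual = Q̇_H/Ẇ = 6020/3500 = 1.720.
In absolute terms T_C = 263.65 K and T_H = 295.76 K, so ΔT = 32.11 K.
COP_Carnot = T_H/ΔT = 295.76/32.11 = 9.211.
η_II = COP_actual/COP_Carnot = 1.720/9.211 = 0.1867.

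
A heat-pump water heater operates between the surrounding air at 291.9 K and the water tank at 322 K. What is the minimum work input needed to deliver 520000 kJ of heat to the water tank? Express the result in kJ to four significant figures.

48610 kJ

The reservoir spacing is ΔT = 322 − 291.9 = 30.10 K.
The reversible limit is COP_HP = T_H/ΔT = 10.70, so W_min = Q_H/COP = Q_H·ΔT/T_H.
W_min = 520000 × 30.10/322.00 = 48610 kJ.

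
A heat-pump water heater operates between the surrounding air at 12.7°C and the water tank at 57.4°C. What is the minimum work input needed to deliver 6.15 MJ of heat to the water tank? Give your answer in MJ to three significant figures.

In absolute terms T_C = 285.85 K and T_H = 330.55 K, so ΔT = 44.70 K.
The reversible limit is COP_HP = T_H/ΔT = 7.395, so W_min = Q_H/COP = Q_H·ΔT/T_H.
W_min = 6.150 × 44.70/330.55 = 0.8317 MJ.

0.832 MJ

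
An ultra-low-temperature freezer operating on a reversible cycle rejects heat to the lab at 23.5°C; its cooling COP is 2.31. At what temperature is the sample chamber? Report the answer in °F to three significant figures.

For a Carnot refrigerator COP_R = T_C/(T_H − T_C), so T_C = COP·T_H/(1 + COP).
With T_H = 296.65 K, T_C = 2.31 × 296.65/3.310 = 207.03 K.
Converting, 207.03 K = -87.02°F.

-87.0 °F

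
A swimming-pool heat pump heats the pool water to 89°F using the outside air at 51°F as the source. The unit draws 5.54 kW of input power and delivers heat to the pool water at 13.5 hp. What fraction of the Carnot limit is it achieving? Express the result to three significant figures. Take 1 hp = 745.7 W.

Converting, Q̇_H = 13.50 hp = 10.07 kW, so COP_actual = Q̇_H/Ẇ = 10.07/5.540 = 1.817.
In absolute terms T_C = 283.71 K and T_H = 304.82 K, so ΔT = 21.11 K.
COP_Carnot = T_H/ΔT = 304.82/21.11 = 14.44.
η_II = COP_actual/COP_Carnot = 1.817/14.44 = 0.1259.

0.126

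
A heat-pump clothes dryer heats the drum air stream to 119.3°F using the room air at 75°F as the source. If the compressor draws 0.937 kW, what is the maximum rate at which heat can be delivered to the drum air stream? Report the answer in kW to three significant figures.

12.2 kW

In absolute terms T_C = 297.04 K and T_H = 321.65 K, so ΔT = 24.61 K.
COP_Carnot = T_H/ΔT = 321.65/24.61 = 13.07.
Q̇_max = COP_Carnot × Ẇ = 13.07 × 0.9370 kW = 12.25 kW.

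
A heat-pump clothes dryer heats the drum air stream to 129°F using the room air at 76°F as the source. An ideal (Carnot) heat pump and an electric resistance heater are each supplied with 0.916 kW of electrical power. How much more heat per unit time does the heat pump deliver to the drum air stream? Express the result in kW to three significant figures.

In absolute terms T_C = 297.59 K and T_H = 327.04 K, so ΔT = 29.44 K.
COP_Carnot = T_H/ΔT = 327.04/29.44 = 11.11.
The heat pump delivers Q̇_H = COP × Ẇ = 10.17 kW; the resistance heater delivers Ẇ = 0.9160 kW.
Extra = (COP − 1)·Ẇ = 9.258 kW.

9.26 kW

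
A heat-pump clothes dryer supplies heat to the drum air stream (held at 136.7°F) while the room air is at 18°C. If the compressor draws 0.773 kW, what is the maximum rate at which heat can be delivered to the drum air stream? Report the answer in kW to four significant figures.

6.376 kW

In absolute terms T_C = 291.15 K and T_H = 331.32 K, so ΔT = 40.17 K.
COP_Carnot = T_H/ΔT = 331.32/40.17 = 8.249.
Q̇_max = COP_Carnot × Ẇ = 8.249 × 0.7730 kW = 6.376 kW.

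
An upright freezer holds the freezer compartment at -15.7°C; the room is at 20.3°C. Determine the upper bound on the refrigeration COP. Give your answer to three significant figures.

7.15

In absolute terms T_C = 257.45 K and T_H = 293.45 K, so ΔT = 36.00 K.
For a reversible cycle, COP_Carnot = T_C/ΔT = 257.45/36.00 = 7.151.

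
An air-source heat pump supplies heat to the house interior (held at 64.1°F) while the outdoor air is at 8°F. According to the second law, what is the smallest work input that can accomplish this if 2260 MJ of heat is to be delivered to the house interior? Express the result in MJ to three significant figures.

In absolute terms T_C = 259.82 K and T_H = 290.98 K, so ΔT = 31.17 K.
The reversible limit is COP_HP = T_H/ΔT = 9.336, so W_min = Q_H/COP = Q_H·ΔT/T_H.
W_min = 2260 × 31.17/290.98 = 242.1 MJ.

242 MJ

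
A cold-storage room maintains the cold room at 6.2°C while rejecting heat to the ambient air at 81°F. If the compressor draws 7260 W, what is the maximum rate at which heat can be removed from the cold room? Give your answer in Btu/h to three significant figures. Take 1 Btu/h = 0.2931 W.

In absolute terms T_C = 279.35 K and T_H = 300.37 K, so ΔT = 21.02 K.
COP_Carnot = T_C/ΔT = 279.35/21.02 = 13.29.
Q̇_max = COP_Carnot × Ẇ = 13.29 × 7260 W = 96470 W = 329100 Btu/h.

329000 Btu/h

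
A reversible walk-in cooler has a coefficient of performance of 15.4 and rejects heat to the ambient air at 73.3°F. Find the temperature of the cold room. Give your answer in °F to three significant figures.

40.8 °F

For a Carnot refrigerator COP_R = T_C/(T_H − T_C), so T_C = COP·T_H/(1 + COP).
With T_H = 296.09 K, T_C = 15.4 × 296.09/16.40 = 278.04 K.
Converting, 278.04 K = 40.80°F.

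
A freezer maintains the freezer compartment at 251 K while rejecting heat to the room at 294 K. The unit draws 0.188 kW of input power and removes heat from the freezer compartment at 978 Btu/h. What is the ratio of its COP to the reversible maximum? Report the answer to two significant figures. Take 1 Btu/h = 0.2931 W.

0.26

Converting, Q̇_C = 978.0 Btu/h = 0.2867 kW, so COP_actual = Q̇_C/Ẇ = 0.2867/0.1880 = 1.525.
The reservoir spacing is ΔT = 294 − 251 = 43.00 K.
COP_Carnot = T_C/ΔT = 251.00/43.00 = 5.837.
η_II = COP_actual/COP_Carnot = 1.525/5.837 = 0.2612.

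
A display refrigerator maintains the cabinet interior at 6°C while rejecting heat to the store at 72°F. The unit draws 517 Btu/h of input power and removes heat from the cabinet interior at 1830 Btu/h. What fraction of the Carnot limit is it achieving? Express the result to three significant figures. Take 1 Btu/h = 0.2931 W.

COP_actual = Q̇_C/Ẇ = 1830/517.0 = 3.540.
In absolute terms T_C = 279.15 K and T_H = 295.37 K, so ΔT = 16.22 K.
COP_Carnot = T_C/ΔT = 279.15/16.22 = 17.21.
η_II = COP_actual/COP_Carnot = 3.540/17.21 = 0.2057.

0.206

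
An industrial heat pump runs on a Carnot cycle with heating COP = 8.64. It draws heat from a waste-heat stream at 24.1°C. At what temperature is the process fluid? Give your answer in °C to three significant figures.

63.0 °C

COP_HP = T_H/(T_H − T_C) rearranges to T_H = COP·T_C/(COP − 1).
With T_C = 297.25 K, T_H = 8.64 × 297.25/7.640 = 336.16 K.
Converting, 336.16 K = 63.01°C.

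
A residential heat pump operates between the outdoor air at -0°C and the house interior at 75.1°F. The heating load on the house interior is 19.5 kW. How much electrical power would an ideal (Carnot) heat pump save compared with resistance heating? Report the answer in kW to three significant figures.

17.9 kW

In absolute terms T_C = 273.15 K and T_H = 297.09 K, so ΔT = 23.94 K.
COP_Carnot = T_H/ΔT = 297.09/23.94 = 12.41.
Resistance heating needs Ẇ_res = Q̇_H = 19.50 kW; the reversible heat pump needs only Ẇ_hp = Q̇_H/COP = 1.572 kW.
Saving = 19.50 − 1.572 = 17.93 kW.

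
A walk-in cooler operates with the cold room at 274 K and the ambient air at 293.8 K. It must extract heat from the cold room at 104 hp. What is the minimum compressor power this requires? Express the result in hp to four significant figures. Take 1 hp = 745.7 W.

The reservoir spacing is ΔT = 293.8 − 274 = 19.80 K.
COP_Carnot = T_C/ΔT = 274.00/19.80 = 13.84.
Ẇ_min = Q̇/COP_Carnot = 104.0/13.84 = 7.515 hp.

7.515 hp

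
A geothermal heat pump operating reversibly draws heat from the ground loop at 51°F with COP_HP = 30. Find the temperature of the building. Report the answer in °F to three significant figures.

COP_HP = T_H/(T_H − T_C) rearranges to T_H = COP·T_C/(COP − 1).
With T_C = 283.71 K, T_H = 30 × 283.71/29.00 = 293.49 K.
Converting, 293.49 K = 68.61°F.

68.6 °F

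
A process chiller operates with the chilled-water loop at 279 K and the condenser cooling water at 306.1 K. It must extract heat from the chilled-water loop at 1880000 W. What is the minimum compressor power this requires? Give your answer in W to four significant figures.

182600 W

The reservoir spacing is ΔT = 306.1 − 279 = 27.10 K.
COP_Carnot = T_C/ΔT = 279.00/27.10 = 10.30.
Ẇ_min = Q̇/COP_Carnot = 1880000/10.30 = 182600 W.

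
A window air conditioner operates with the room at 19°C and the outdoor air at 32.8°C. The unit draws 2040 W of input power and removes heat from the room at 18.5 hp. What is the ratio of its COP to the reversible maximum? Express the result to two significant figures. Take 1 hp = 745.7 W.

0.32

Converting, Q̇_C = 18.50 hp = 13800 W, so COP_actual = Q̇_C/Ẇ = 13800/2040 = 6.762.
In absolute terms T_C = 292.15 K and T_H = 305.95 K, so ΔT = 13.80 K.
COP_Carnot = T_C/ΔT = 292.15/13.80 = 21.17.
η_II = COP_actual/COP_Carnot = 6.762/21.17 = 0.3194.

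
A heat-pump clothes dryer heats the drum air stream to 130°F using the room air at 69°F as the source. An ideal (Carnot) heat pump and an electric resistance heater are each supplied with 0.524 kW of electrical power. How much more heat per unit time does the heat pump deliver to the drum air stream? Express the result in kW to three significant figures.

In absolute terms T_C = 293.71 K and T_H = 327.59 K, so ΔT = 33.89 K.
COP_Carnot = T_H/ΔT = 327.59/33.89 = 9.667.
The heat pump delivers Q̇_H = COP × Ẇ = 5.065 kW; the resistance heater delivers Ẇ = 0.5240 kW.
Extra = (COP − 1)·Ẇ = 4.541 kW.

4.54 kW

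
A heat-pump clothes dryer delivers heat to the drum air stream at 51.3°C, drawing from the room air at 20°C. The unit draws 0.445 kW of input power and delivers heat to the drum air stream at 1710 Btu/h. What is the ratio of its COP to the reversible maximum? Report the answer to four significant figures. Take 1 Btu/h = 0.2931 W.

Converting, Q̇_H = 1710 Btu/h = 0.5012 kW, so COP_actual = Q̇_H/Ẇ = 0.5012/0.4450 = 1.126.
In absolute terms T_C = 293.15 K and T_H = 324.45 K, so ΔT = 31.30 K.
COP_Carnot = T_H/ΔT = 324.45/31.30 = 10.37.
η_II = COP_actual/COP_Carnot = 1.126/10.37 = 0.1087.

0.1087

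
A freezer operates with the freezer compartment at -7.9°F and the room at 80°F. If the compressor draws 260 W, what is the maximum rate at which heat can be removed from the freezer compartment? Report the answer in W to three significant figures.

In absolute terms T_C = 250.98 K and T_H = 299.82 K, so ΔT = 48.83 K.
COP_Carnot = T_C/ΔT = 250.98/48.83 = 5.140.
Q̇_max = COP_Carnot × Ẇ = 5.140 × 260.0 W = 1336 W.

1340 W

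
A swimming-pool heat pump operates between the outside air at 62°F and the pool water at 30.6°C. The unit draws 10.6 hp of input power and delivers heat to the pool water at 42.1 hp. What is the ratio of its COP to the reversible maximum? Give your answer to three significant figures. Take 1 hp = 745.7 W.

0.182

COP_actual = Q̇_H/Ẇ = 42.10/10.60 = 3.972.
In absolute terms T_C = 289.82 K and T_H = 303.75 K, so ΔT = 13.93 K.
COP_Carnot = T_H/ΔT = 303.75/13.93 = 21.80.
η_II = COP_actual/COP_Carnot = 3.972/21.80 = 0.1822.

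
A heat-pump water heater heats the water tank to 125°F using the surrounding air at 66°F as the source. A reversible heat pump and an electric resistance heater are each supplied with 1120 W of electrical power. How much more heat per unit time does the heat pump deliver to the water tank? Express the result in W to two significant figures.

In absolute terms T_C = 292.04 K and T_H = 324.82 K, so ΔT = 32.78 K.
COP_Carnot = T_H/ΔT = 324.82/32.78 = 9.910.
The heat pump delivers Q̇_H = COP × Ẇ = 11100 W; the resistance heater delivers Ẇ = 1120 W.
Extra = (COP − 1)·Ẇ = 9979 W.

10000 W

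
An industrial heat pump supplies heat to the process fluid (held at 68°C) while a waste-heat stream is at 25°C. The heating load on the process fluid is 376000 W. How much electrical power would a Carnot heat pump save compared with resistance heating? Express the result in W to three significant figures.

In absolute terms T_C = 298.15 K and T_H = 341.15 K, so ΔT = 43.00 K.
COP_Carnot = T_H/ΔT = 341.15/43.00 = 7.934.
Resistance heating needs Ẇ_res = Q̇_H = 376000 W; the reversible heat pump needs only Ẇ_hp = Q̇_H/COP = 47390 W.
Saving = 376000 − 47390 = 328600 W.

329000 W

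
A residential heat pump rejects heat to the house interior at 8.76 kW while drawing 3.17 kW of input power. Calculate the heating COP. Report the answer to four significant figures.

The first law gives Q̇_H = Q̇_C + Ẇ, so the three rates are Q̇_C = 5.590, Q̇_H = 8.760, Ẇ = 3.170 kW.
COP_HP = Q̇_H/Ẇ = 8.760/3.170 = 2.763.

2.763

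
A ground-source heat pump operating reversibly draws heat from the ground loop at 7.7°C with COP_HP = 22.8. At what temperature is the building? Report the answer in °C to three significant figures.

20.6 °C

COP_HP = T_H/(T_H − T_C) rearranges to T_H = COP·T_C/(COP − 1).
With T_C = 280.85 K, T_H = 22.8 × 280.85/21.80 = 293.73 K.
Converting, 293.73 K = 20.58°C.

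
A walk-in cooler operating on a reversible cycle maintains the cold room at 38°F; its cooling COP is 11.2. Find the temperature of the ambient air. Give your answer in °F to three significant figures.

COP_R = T_C/(T_H − T_C) gives T_H − T_C = T_C/COP.
With T_C = 276.48 K, T_H = 276.48 × (1 + 1/11.2) = 301.17 K.
Converting, 301.17 K = 82.43°F.

82.4 °F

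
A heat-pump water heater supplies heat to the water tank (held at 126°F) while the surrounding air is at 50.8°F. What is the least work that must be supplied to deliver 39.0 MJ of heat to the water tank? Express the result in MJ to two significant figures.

In absolute terms T_C = 283.59 K and T_H = 325.37 K, so ΔT = 41.78 K.
The reversible limit is COP_HP = T_H/ΔT = 7.788, so W_min = Q_H/COP = Q_H·ΔT/T_H.
W_min = 39.00 × 41.78/325.37 = 5.008 MJ.

5.0 MJ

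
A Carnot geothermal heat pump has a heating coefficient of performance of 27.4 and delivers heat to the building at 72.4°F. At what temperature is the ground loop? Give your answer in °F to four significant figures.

COP_HP = T_H/(T_H − T_C) gives T_H − T_C = T_H/COP.
With T_H = 295.59 K, T_C = 295.59 × (1 − 1/27.4) = 284.81 K.
Converting, 284.81 K = 52.98°F.

52.98 °F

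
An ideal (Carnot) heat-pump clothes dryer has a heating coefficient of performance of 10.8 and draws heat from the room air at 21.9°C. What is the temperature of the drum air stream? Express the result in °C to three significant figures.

COP_HP = T_H/(T_H − T_C) rearranges to T_H = COP·T_C/(COP − 1).
With T_C = 295.05 K, T_H = 10.8 × 295.05/9.800 = 325.16 K.
Converting, 325.16 K = 52.01°C.

52.0 °C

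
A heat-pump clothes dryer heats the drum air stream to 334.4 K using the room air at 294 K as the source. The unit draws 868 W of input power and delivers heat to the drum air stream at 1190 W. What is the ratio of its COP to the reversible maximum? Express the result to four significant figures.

0.1656

COP_actual = Q̇_H/Ẇ = 1190/868.0 = 1.371.
The reservoir spacing is ΔT = 334.4 − 294 = 40.40 K.
COP_Carnot = T_H/ΔT = 334.40/40.40 = 8.277.
η_II = COP_actual/COP_Carnot = 1.371/8.277 = 0.1656.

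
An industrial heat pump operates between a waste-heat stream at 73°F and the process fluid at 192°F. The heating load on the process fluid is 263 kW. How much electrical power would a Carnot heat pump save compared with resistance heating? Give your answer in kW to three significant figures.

In absolute terms T_C = 295.93 K and T_H = 362.04 K, so ΔT = 66.11 K.
COP_Carnot = T_H/ΔT = 362.04/66.11 = 5.476.
Resistance heating needs Ẇ_res = Q̇_H = 263.0 kW; the reversible heat pump needs only Ẇ_hp = Q̇_H/COP = 48.03 kW.
Saving = 263.0 − 48.03 = 215.0 kW.

215 kW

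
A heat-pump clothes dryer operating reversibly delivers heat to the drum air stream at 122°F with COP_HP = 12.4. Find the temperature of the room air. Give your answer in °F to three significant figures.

COP_HP = T_H/(T_H − T_C) gives T_H − T_C = T_H/COP.
With T_H = 323.15 K, T_C = 323.15 × (1 − 1/12.4) = 297.09 K.
Converting, 297.09 K = 75.09°F.

75.1 °F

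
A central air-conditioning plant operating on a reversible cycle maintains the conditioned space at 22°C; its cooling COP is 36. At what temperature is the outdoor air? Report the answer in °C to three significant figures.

30.2 °C

COP_R = T_C/(T_H − T_C) gives T_H − T_C = T_C/COP.
With T_C = 295.15 K, T_H = 295.15 × (1 + 1/36) = 303.35 K.
Converting, 303.35 K = 30.20°C.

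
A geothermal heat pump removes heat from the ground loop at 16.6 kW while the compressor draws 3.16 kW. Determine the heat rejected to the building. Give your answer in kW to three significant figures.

19.8 kW

For a cyclic device the first law requires Q̇_H = Q̇_C + Ẇ.
Q̇_H = Q̇_C + Ẇ = 19.76 kW.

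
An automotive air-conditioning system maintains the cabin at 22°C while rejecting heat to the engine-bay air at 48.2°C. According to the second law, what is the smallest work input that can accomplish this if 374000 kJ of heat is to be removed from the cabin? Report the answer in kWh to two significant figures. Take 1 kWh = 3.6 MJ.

9.2 kWh

In absolute terms T_C = 295.15 K and T_H = 321.35 K, so ΔT = 26.20 K.
The reversible limit is COP_R = T_C/ΔT = 11.27, so W_min = Q_C/COP = Q_C·ΔT/T_C.
W_min = 374000 × 26.20/295.15 = 33200 kJ = 9.222 kWh.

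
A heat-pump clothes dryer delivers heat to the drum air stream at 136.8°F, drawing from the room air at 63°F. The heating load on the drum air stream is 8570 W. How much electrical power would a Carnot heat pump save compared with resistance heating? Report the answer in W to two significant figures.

In absolute terms T_C = 290.37 K and T_H = 331.37 K, so ΔT = 41.00 K.
COP_Carnot = T_H/ΔT = 331.37/41.00 = 8.082.
Resistance heating needs Ẇ_res = Q̇_H = 8570 W; the reversible heat pump needs only Ẇ_hp = Q̇_H/COP = 1060 W.
Saving = 8570 − 1060 = 7510 W.

7500 W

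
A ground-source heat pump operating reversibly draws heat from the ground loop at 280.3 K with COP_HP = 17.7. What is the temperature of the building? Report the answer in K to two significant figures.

COP_HP = T_H/(T_H − T_C) rearranges to T_H = COP·T_C/(COP − 1).
With T_C = 280.30 K, T_H = 17.7 × 280.30/16.70 = 297.08 K.

300 K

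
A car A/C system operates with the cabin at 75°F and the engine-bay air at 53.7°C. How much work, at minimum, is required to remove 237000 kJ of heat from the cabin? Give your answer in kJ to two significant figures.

In absolute terms T_C = 297.04 K and T_H = 326.85 K, so ΔT = 29.81 K.
The reversible limit is COP_R = T_C/ΔT = 9.964, so W_min = Q_C/COP = Q_C·ΔT/T_C.
W_min = 237000 × 29.81/297.04 = 23790 kJ.

24000 kJ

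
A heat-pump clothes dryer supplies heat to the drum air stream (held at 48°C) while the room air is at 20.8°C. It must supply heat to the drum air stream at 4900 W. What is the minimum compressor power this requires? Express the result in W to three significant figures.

415 W

In absolute terms T_C = 293.95 K and T_H = 321.15 K, so ΔT = 27.20 K.
COP_Carnot = T_H/ΔT = 321.15/27.20 = 11.81.
Ẇ_min = Q̇/COP_Carnot = 4900/11.81 = 415.0 W.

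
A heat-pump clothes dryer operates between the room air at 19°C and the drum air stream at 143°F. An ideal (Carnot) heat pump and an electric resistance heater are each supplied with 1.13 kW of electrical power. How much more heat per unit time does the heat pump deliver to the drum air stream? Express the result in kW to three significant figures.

7.74 kW

In absolute terms T_C = 292.15 K and T_H = 334.82 K, so ΔT = 42.67 K.
COP_Carnot = T_H/ΔT = 334.82/42.67 = 7.847.
The heat pump delivers Q̇_H = COP × Ẇ = 8.867 kW; the resistance heater delivers Ẇ = 1.130 kW.
Extra = (COP − 1)·Ẇ = 7.737 kW.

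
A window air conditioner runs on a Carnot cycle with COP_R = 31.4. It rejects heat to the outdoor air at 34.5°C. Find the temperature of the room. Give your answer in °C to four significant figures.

25.00 °C

For a Carnot refrigerator COP_R = T_C/(T_H − T_C), so T_C = COP·T_H/(1 + COP).
With T_H = 307.65 K, T_C = 31.4 × 307.65/32.40 = 298.15 K.
Converting, 298.15 K = 25.00°C.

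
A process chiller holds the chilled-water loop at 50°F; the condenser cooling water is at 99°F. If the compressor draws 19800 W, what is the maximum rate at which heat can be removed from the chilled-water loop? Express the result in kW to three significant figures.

206 kW

In absolute terms T_C = 283.15 K and T_H = 310.37 K, so ΔT = 27.22 K.
COP_Carnot = T_C/ΔT = 283.15/27.22 = 10.40.
Q̇_max = COP_Carnot × Ẇ = 10.40 × 19800 W = 205900 W = 205.9 kW.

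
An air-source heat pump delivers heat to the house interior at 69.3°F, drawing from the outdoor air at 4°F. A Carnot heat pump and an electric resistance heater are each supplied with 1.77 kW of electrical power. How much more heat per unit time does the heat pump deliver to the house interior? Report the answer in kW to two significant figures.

In absolute terms T_C = 257.59 K and T_H = 293.87 K, so ΔT = 36.28 K.
COP_Carnot = T_H/ΔT = 293.87/36.28 = 8.101.
The heat pump delivers Q̇_H = COP × Ẇ = 14.34 kW; the resistance heater delivers Ẇ = 1.770 kW.
Extra = (COP − 1)·Ẇ = 12.57 kW.

13 kW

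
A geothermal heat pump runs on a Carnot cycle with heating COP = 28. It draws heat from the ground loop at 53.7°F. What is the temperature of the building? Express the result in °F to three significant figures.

72.7 °F

COP_HP = T_H/(T_H − T_C) rearranges to T_H = COP·T_C/(COP − 1).
With T_C = 285.21 K, T_H = 28 × 285.21/27.00 = 295.77 K.
Converting, 295.77 K = 72.71°F.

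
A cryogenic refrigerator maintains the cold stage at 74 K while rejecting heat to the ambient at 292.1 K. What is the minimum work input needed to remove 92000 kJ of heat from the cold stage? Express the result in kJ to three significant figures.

The reservoir spacing is ΔT = 292.1 − 74 = 218.1 K.
The reversible limit is COP_R = T_C/ΔT = 0.3393, so W_min = Q_C/COP = Q_C·ΔT/T_C.
W_min = 92000 × 218.1/74.00 = 271200 kJ.

271000 kJ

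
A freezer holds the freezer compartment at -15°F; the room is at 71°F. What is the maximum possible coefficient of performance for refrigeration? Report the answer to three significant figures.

5.17

In absolute terms T_C = 247.04 K and T_H = 294.82 K, so ΔT = 47.78 K.
For a reversible cycle, COP_Carnot = T_C/ΔT = 247.04/47.78 = 5.171.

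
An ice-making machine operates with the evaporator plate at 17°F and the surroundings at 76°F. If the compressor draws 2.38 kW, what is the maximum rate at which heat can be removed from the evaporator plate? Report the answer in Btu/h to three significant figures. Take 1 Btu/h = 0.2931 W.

65600 Btu/h

In absolute terms T_C = 264.82 K and T_H = 297.59 K, so ΔT = 32.78 K.
COP_Carnot = T_C/ΔT = 264.82/32.78 = 8.079.
Q̇_max = COP_Carnot × Ẇ = 8.079 × 2.380 kW = 19.23 kW = 65600 Btu/h.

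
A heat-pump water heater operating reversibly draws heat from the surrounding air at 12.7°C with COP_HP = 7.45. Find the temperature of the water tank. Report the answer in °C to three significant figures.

COP_HP = T_H/(T_H − T_C) rearranges to T_H = COP·T_C/(COP − 1).
With T_C = 285.85 K, T_H = 7.45 × 285.85/6.450 = 330.17 K.
Converting, 330.17 K = 57.02°C.

57.0 °C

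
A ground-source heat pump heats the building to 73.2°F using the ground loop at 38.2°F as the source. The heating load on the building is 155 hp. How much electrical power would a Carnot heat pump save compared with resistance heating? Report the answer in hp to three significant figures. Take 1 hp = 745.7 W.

145 hp

In absolute terms T_C = 276.59 K and T_H = 296.04 K, so ΔT = 19.44 K.
COP_Carnot = T_H/ΔT = 296.04/19.44 = 15.22.
Resistance heating needs Ẇ_res = Q̇_H = 155.0 hp; the reversible heat pump needs only Ẇ_hp = Q̇_H/COP = 10.18 hp.
Saving = 155.0 − 10.18 = 144.8 hp.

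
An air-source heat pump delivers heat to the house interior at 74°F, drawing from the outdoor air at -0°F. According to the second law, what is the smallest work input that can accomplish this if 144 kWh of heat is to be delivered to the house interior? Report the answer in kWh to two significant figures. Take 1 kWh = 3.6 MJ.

In absolute terms T_C = 255.37 K and T_H = 296.48 K, so ΔT = 41.11 K.
The reversible limit is COP_HP = T_H/ΔT = 7.212, so W_min = Q_H/COP = Q_H·ΔT/T_H.
W_min = 144.0 × 41.11/296.48 = 19.97 kWh.

20 kWh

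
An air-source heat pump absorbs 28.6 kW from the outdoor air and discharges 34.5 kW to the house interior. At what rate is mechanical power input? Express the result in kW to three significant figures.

5.90 kW

For a cyclic device the first law requires Q̇_H = Q̇_C + Ẇ.
Ẇ = Q̇_H − Q̇_C = 5.900 kW.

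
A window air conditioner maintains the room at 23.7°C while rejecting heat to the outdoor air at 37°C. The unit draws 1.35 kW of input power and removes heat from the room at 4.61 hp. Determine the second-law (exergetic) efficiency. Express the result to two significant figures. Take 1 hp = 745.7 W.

0.11

Converting, Q̇_C = 4.610 hp = 3.438 kW, so COP_actual = Q̇_C/Ẇ = 3.438/1.350 = 2.546.
In absolute terms T_C = 296.85 K and T_H = 310.15 K, so ΔT = 13.30 K.
COP_Carnot = T_C/ΔT = 296.85/13.30 = 22.32.
η_II = COP_actual/COP_Carnot = 2.546/22.32 = 0.1141.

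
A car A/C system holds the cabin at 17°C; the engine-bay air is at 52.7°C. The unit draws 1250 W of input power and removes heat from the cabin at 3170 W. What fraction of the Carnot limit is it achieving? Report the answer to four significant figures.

COP_actual = Q̇_C/Ẇ = 3170/1250 = 2.536.
In absolute terms T_C = 290.15 K and T_H = 325.85 K, so ΔT = 35.70 K.
COP_Carnot = T_C/ΔT = 290.15/35.70 = 8.127.
η_II = COP_actual/COP_Carnot = 2.536/8.127 = 0.3120.

0.3120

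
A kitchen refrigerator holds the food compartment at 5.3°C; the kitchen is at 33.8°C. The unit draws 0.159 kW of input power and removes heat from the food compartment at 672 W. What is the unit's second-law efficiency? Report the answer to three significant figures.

0.433

Converting, Q̇_C = 672.0 W = 0.6720 kW, so COP_actual = Q̇_C/Ẇ = 0.6720/0.1590 = 4.226.
In absolute terms T_C = 278.45 K and T_H = 306.95 K, so ΔT = 28.50 K.
COP_Carnot = T_C/ΔT = 278.45/28.50 = 9.770.
η_II = COP_actual/COP_Carnot = 4.226/9.770 = 0.4326.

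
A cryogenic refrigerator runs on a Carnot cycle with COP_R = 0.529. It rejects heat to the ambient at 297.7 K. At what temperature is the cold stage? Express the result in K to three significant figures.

103 K

For a Carnot refrigerator COP_R = T_C/(T_H − T_C), so T_C = COP·T_H/(1 + COP).
With T_H = 297.70 K, T_C = 0.529 × 297.70/1.529 = 103.00 K.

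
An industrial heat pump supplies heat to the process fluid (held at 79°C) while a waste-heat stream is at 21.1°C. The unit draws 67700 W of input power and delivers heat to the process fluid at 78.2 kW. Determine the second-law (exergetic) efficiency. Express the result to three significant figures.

Converting, Q̇_H = 78.20 kW = 78200 W, so COP_actual = Q̇_H/Ẇ = 78200/67700 = 1.155.
In absolute terms T_C = 294.25 K and T_H = 352.15 K, so ΔT = 57.90 K.
COP_Carnot = T_H/ΔT = 352.15/57.90 = 6.082.
η_II = COP_actual/COP_Carnot = 1.155/6.082 = 0.1899.

0.190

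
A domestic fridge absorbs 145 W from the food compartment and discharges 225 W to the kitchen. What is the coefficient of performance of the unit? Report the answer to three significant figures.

The first law gives Q̇_H = Q̇_C + Ẇ, so the three rates are Q̇_C = 145.0, Q̇_H = 225.0, Ẇ = 80.00 W.
COP_R = Q̇_C/Ẇ = 145.0/80.00 = 1.813.

1.81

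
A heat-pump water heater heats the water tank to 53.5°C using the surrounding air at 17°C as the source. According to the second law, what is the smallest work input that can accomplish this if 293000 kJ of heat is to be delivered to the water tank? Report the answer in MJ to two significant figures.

In absolute terms T_C = 290.15 K and T_H = 326.65 K, so ΔT = 36.50 K.
The reversible limit is COP_HP = T_H/ΔT = 8.949, so W_min = Q_H/COP = Q_H·ΔT/T_H.
W_min = 293000 × 36.50/326.65 = 32740 kJ = 32.74 MJ.

33 MJ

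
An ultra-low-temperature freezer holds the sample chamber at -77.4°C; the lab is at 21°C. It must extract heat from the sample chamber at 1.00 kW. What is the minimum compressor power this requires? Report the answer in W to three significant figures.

503 W

In absolute terms T_C = 195.75 K and T_H = 294.15 K, so ΔT = 98.40 K.
COP_Carnot = T_C/ΔT = 195.75/98.40 = 1.989.
Ẇ_min = Q̇/COP_Carnot = 1.000/1.989 = 0.5027 kW = 502.7 W.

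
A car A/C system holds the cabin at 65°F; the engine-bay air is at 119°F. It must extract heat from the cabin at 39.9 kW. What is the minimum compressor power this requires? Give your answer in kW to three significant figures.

In absolute terms T_C = 291.48 K and T_H = 321.48 K, so ΔT = 30.00 K.
COP_Carnot = T_C/ΔT = 291.48/30.00 = 9.716.
Ẇ_min = Q̇/COP_Carnot = 39.90/9.716 = 4.107 kW.

4.11 kW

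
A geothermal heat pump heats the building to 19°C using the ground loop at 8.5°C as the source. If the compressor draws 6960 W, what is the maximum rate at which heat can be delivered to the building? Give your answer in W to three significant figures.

In absolute terms T_C = 281.65 K and T_H = 292.15 K, so ΔT = 10.50 K.
COP_Carnot = T_H/ΔT = 292.15/10.50 = 27.82.
Q̇_max = COP_Carnot × Ẇ = 27.82 × 6960 W = 193700 W.

194000 W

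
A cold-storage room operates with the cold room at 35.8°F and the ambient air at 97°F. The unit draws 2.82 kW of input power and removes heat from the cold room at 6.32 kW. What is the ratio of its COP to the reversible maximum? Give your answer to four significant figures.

0.2768

COP_actual = Q̇_C/Ẇ = 6.320/2.820 = 2.241.
In absolute terms T_C = 275.26 K and T_H = 309.26 K, so ΔT = 34.00 K.
COP_Carnot = T_C/ΔT = 275.26/34.00 = 8.096.
η_II = COP_actual/COP_Carnot = 2.241/8.096 = 0.2768.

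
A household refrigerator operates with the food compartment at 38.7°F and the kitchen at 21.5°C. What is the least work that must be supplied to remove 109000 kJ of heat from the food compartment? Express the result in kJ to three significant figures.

7000 kJ

In absolute terms T_C = 276.87 K and T_H = 294.65 K, so ΔT = 17.78 K.
The reversible limit is COP_R = T_C/ΔT = 15.57, so W_min = Q_C/COP = Q_C·ΔT/T_C.
W_min = 109000 × 17.78/276.87 = 6999 kJ.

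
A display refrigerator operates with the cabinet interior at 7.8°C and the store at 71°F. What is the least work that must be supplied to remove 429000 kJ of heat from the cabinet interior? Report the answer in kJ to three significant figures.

In absolute terms T_C = 280.95 K and T_H = 294.82 K, so ΔT = 13.87 K.
The reversible limit is COP_R = T_C/ΔT = 20.26, so W_min = Q_C/COP = Q_C·ΔT/T_C.
W_min = 429000 × 13.87/280.95 = 21170 kJ.

21200 kJ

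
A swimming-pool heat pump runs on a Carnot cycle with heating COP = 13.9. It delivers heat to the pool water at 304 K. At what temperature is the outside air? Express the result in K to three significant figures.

COP_HP = T_H/(T_H − T_C) gives T_H − T_C = T_H/COP.
With T_H = 304.00 K, T_C = 304.00 × (1 − 1/13.9) = 282.13 K.

282 K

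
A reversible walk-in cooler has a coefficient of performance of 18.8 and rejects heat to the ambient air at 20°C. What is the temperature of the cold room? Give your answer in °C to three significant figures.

5.19 °C

For a Carnot refrigerator COP_R = T_C/(T_H − T_C), so T_C = COP·T_H/(1 + COP).
With T_H = 293.15 K, T_C = 18.8 × 293.15/19.80 = 278.34 K.
Converting, 278.34 K = 5.19°C.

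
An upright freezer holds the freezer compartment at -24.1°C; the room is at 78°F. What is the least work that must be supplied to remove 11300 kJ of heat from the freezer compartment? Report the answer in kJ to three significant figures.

2250 kJ

In absolute terms T_C = 249.05 K and T_H = 298.71 K, so ΔT = 49.66 K.
The reversible limit is COP_R = T_C/ΔT = 5.016, so W_min = Q_C/COP = Q_C·ΔT/T_C.
W_min = 11300 × 49.66/249.05 = 2253 kJ.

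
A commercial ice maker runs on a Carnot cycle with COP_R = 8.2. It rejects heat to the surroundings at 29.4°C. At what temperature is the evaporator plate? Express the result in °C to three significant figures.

For a Carnot refrigerator COP_R = T_C/(T_H − T_C), so T_C = COP·T_H/(1 + COP).
With T_H = 302.55 K, T_C = 8.2 × 302.55/9.200 = 269.66 K.
Converting, 269.66 K = -3.49°C.

-3.49 °C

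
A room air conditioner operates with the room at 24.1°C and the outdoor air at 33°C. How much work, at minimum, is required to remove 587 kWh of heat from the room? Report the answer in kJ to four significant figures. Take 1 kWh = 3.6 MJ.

63270 kJ

In absolute terms T_C = 297.25 K and T_H = 306.15 K, so ΔT = 8.900 K.
The reversible limit is COP_R = T_C/ΔT = 33.40, so W_min = Q_C/COP = Q_C·ΔT/T_C.
W_min = 587.0 × 8.900/297.25 = 17.58 kWh = 63270 kJ.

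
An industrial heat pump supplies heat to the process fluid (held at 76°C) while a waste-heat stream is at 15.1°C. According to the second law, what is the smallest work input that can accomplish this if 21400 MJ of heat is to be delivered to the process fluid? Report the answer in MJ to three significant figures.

In absolute terms T_C = 288.25 K and T_H = 349.15 K, so ΔT = 60.90 K.
The reversible limit is COP_HP = T_H/ΔT = 5.733, so W_min = Q_H/COP = Q_H·ΔT/T_H.
W_min = 21400 × 60.90/349.15 = 3733 MJ.

3730 MJ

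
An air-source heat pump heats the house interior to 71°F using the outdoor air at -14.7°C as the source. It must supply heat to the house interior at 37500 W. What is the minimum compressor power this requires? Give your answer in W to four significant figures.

4626 W

In absolute terms T_C = 258.45 K and T_H = 294.82 K, so ΔT = 36.37 K.
COP_Carnot = T_H/ΔT = 294.82/36.37 = 8.107.
Ẇ_min = Q̇/COP_Carnot = 37500/8.107 = 4626 W.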